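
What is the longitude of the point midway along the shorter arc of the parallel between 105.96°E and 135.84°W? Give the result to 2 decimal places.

165.06°E

Signed shortest Δλ from +105.96° to -135.84° is +118.20°.
Midpoint longitude = +105.96° + (+118.20°)/2 = +105.96° + 59.10° = +165.06°.
(The naïve average (+105.96 + -135.84)/2 = -14.94° is on the wrong side of the globe.)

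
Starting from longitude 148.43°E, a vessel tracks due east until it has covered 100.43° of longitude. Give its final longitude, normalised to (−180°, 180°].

Start at +148.43°; shift +100.43° → +248.86°.
+248.86° lies outside (−180°, 180°]; subtract 360° → -111.14°.

111.14°W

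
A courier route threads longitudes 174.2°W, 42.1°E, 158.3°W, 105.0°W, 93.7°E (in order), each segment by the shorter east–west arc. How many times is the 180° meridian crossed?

3

Leg 1: -174.2° → +42.1°, shortest Δλ = -143.7° (west) — crosses 180°.
Leg 2: +42.1° → -158.3°, shortest Δλ = 159.6° (east) — crosses 180°.
Leg 3: -158.3° → -105.0°, shortest Δλ = 53.3° (east) — does not cross 180°.
Leg 4: -105.0° → +93.7°, shortest Δλ = -161.3° (west) — crosses 180°.
Total crossings: 3.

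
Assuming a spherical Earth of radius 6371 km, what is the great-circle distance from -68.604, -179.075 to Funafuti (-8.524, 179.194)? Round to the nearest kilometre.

Δλ = 179.194 − -179.075 = 358.269°; wrapped into (−180°, 180°]: -1.731°.
Δφ = -8.524 − -68.604 = 60.080°.
a = sin²(Δφ/2) + cos φ₁ · cos φ₂ · sin²(Δλ/2) = 0.250687.
c = 2·atan2(√a, √(1−a)) = 1.04878 rad → d = 6371·c ≈ 6681.80 km.

6682 km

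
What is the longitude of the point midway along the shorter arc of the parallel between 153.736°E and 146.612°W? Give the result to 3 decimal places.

Signed shortest Δλ from +153.736° to -146.612° is +59.652°.
Midpoint longitude = +153.736° + (+59.652°)/2 = +153.736° + 29.826° = +183.562°.
Normalise into (−180°, 180°]: -176.438°.
(The naïve average (+153.736 + -146.612)/2 = 3.562° is on the wrong side of the globe.)

176.438°W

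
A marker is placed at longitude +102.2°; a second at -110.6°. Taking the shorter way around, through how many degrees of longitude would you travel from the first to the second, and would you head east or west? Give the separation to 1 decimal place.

147.2° east

Raw difference: -110.6 − 102.2 = -212.8°.
Normalise into (−180°, 180°]: -212.8° + 360° = 147.2°.
Positive ⇒ the second point lies to the east; separation 147.2°.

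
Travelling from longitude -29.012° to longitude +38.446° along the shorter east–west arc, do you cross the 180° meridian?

Signed shortest Δλ = ((38.446 − -29.012 + 180) mod 360) − 180 = 67.458°.
Going east by 67.458° from -29.012° reaches +38.446° without touching 180°.

No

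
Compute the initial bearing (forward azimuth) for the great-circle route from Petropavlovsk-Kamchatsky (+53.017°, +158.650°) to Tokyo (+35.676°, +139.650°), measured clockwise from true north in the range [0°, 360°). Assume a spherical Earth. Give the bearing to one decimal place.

Δλ = 139.650 − 158.650 = -19.000°.
θ = atan2( sin Δλ · cos φ₂ , cos φ₁ · sin φ₂ − sin φ₁ · cos φ₂ · cos Δλ )
  = atan2(-0.26447, -0.26271) = -134.808° → normalised to [0°, 360°): 225.192°.

225.2°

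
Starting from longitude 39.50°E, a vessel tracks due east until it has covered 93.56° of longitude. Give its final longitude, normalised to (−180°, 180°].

133.06°E

Start at +39.50°; shift +93.56° → +133.06°.
+133.06° already lies in (−180°, 180°].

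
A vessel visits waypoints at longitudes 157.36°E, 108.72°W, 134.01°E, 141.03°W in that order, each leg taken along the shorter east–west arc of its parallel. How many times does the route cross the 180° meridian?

3

Leg 1: +157.36° → -108.72°, shortest Δλ = 93.92° (east) — crosses 180°.
Leg 2: -108.72° → +134.01°, shortest Δλ = -117.27° (west) — crosses 180°.
Leg 3: +134.01° → -141.03°, shortest Δλ = 84.96° (east) — crosses 180°.
Total crossings: 3.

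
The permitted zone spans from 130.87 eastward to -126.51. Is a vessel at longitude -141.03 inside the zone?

Yes

Band width going east from +130.87° to -126.51°: ((-126.51 − 130.87) mod 360) = 102.62°.
Offset of -141.03° east of the west edge: ((-141.03 − 130.87) mod 360) = 88.10°.
88.10° ≤ 102.62° ⇒ inside.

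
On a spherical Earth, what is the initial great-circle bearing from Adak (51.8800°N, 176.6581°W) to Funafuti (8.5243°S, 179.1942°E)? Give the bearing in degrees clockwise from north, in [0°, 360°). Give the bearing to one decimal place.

184.7°

Δλ = 179.1942 − -176.6581 = 355.8523°; wrapped into (−180°, 180°]: -4.1477°.
θ = atan2( sin Δλ · cos φ₂ , cos φ₁ · sin φ₂ − sin φ₁ · cos φ₂ · cos Δλ )
  = atan2(-0.07153, -0.86749) = -175.286° → normalised to [0°, 360°): 184.714°.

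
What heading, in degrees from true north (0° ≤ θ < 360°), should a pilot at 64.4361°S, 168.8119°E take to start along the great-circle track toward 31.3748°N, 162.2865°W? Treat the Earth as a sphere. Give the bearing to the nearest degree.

25°

Δλ = -162.2865 − 168.8119 = -331.0984°; wrapped into (−180°, 180°]: 28.9016°.
θ = atan2( sin Δλ · cos φ₂ , cos φ₁ · sin φ₂ − sin φ₁ · cos φ₂ · cos Δλ )
  = atan2(0.41264, 0.89893) = 24.657° → normalised to [0°, 360°): 24.657°.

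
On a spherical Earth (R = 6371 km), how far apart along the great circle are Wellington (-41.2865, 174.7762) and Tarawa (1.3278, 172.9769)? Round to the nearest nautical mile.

Δλ = 172.9769 − 174.7762 = -1.7993°.
Δφ = 1.3278 − -41.2865 = 42.6143°.
a = sin²(Δφ/2) + cos φ₁ · cos φ₂ · sin²(Δλ/2) = 0.132221.
c = 2·atan2(√a, √(1−a)) = 0.74431 rad → d = 6371·c ≈ 4741.98 km ≈ 2560.46 nmi.

2560 nmi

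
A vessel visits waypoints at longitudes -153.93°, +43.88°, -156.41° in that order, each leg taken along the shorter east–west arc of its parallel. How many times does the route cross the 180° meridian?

2

Leg 1: -153.93° → +43.88°, shortest Δλ = -162.19° (west) — crosses 180°.
Leg 2: +43.88° → -156.41°, shortest Δλ = 159.71° (east) — crosses 180°.
Total crossings: 2.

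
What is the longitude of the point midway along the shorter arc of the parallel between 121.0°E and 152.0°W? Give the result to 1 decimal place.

Signed shortest Δλ from +121.0° to -152.0° is +87.0°.
Midpoint longitude = +121.0° + (+87.0°)/2 = +121.0° + 43.5° = +164.5°.
(The naïve average (+121.0 + -152.0)/2 = -15.5° is on the wrong side of the globe.)

164.5°E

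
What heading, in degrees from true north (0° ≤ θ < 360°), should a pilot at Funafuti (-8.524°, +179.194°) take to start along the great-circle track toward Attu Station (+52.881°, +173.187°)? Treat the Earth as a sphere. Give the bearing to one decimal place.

355.9°

Δλ = 173.187 − 179.194 = -6.007°.
θ = atan2( sin Δλ · cos φ₂ , cos φ₁ · sin φ₂ − sin φ₁ · cos φ₂ · cos Δλ )
  = atan2(-0.06315, 0.87753) = -4.116° → normalised to [0°, 360°): 355.884°.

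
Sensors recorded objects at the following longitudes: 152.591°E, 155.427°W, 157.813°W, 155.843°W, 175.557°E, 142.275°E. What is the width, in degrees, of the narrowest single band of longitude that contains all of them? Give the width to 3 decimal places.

Sort the longitudes: -157.813°, -155.843°, -155.427°, +142.275°, +152.591°, +175.557°.
Eastward gaps between consecutive values (wrapping around): 1.970°, 0.416°, 297.702°, 10.316°, 22.966°, 26.630°.
Largest gap = 297.702° ⇒ minimal covering band is its complement: 360° − 297.702° = 62.298°.
Band runs from +142.275° eastward to -155.427°, crossing the antimeridian.

62.298°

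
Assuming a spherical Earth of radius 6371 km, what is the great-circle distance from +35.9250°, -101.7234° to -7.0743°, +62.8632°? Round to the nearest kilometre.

16444 km

Δλ = 62.8632 − -101.7234 = 164.5866°.
Δφ = -7.0743 − 35.9250 = -42.9993°.
a = sin²(Δφ/2) + cos φ₁ · cos φ₂ · sin²(Δλ/2) = 0.923488.
c = 2·atan2(√a, √(1−a)) = 2.58107 rad → d = 6371·c ≈ 16443.99 km.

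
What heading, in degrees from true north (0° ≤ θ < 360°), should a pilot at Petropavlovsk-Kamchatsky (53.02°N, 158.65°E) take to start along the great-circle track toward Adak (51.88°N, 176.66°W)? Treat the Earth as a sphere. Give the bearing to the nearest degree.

84°

Δλ = -176.66 − 158.65 = -335.31°; wrapped into (−180°, 180°]: 24.69°.
θ = atan2( sin Δλ · cos φ₂ , cos φ₁ · sin φ₂ − sin φ₁ · cos φ₂ · cos Δλ )
  = atan2(0.25786, 0.02519) = 84.421° → normalised to [0°, 360°): 84.421°.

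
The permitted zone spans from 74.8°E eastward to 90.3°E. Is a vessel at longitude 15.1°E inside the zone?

Band width going east from +74.8° to +90.3°: ((90.3 − 74.8) mod 360) = 15.5°.
Offset of +15.1° east of the west edge: ((15.1 − 74.8) mod 360) = 300.3°.
300.3° > 15.5° ⇒ outside.

No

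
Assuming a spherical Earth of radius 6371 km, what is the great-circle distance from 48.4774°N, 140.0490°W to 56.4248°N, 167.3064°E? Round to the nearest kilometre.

3580 km

Δλ = 167.3064 − -140.0490 = 307.3554°; wrapped into (−180°, 180°]: -52.6446°.
Δφ = 56.4248 − 48.4774 = 7.9474°.
a = sin²(Δφ/2) + cos φ₁ · cos φ₂ · sin²(Δλ/2) = 0.076886.
c = 2·atan2(√a, √(1−a)) = 0.56193 rad → d = 6371·c ≈ 3580.06 km.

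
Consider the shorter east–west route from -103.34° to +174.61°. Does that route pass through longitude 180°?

Naïve |174.61 − -103.34| = 277.95° > 180°, so the shorter arc goes the other way round — across 180°.
Signed shortest Δλ = ((174.61 − -103.34 + 180) mod 360) − 180 = -82.05°.
Going west by 82.05° from -103.34° passes through 180° before reaching +174.61°.

Yes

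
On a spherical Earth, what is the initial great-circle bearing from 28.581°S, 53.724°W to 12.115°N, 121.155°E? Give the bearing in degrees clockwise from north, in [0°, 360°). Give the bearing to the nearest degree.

Δλ = 121.155 − -53.724 = 174.879°.
θ = atan2( sin Δλ · cos φ₂ , cos φ₁ · sin φ₂ − sin φ₁ · cos φ₂ · cos Δλ )
  = atan2(0.08727, -0.28158) = 162.780° → normalised to [0°, 360°): 162.780°.

163°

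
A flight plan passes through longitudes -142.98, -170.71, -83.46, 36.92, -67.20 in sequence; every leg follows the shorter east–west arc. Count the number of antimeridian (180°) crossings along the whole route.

Leg 1: -142.98° → -170.71°, shortest Δλ = -27.73° (west) — does not cross 180°.
Leg 2: -170.71° → -83.46°, shortest Δλ = 87.25° (east) — does not cross 180°.
Leg 3: -83.46° → +36.92°, shortest Δλ = 120.38° (east) — does not cross 180°.
Leg 4: +36.92° → -67.20°, shortest Δλ = -104.12° (west) — does not cross 180°.
Total crossings: 0.

0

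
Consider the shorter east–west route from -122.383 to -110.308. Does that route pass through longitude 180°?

Signed shortest Δλ = ((-110.308 − -122.383 + 180) mod 360) − 180 = 12.075°.
Going east by 12.075° from -122.383° reaches -110.308° without touching 180°.

No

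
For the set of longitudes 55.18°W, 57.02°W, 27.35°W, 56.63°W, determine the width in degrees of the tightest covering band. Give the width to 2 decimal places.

29.67°

Sort the longitudes: -57.02°, -56.63°, -55.18°, -27.35°.
Eastward gaps between consecutive values (wrapping around): 0.39°, 1.45°, 27.83°, 330.33°.
Largest gap = 330.33° ⇒ minimal covering band is its complement: 360° − 330.33° = 29.67°.
Band runs from -57.02° eastward to -27.35°.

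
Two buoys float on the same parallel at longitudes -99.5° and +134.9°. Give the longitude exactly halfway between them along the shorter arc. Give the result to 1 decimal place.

Signed shortest Δλ from -99.5° to +134.9° is -125.6°.
Midpoint longitude = -99.5° + (-125.6°)/2 = -99.5° − 62.8° = -162.3°.
(The naïve average (-99.5 + +134.9)/2 = 17.7° is on the wrong side of the globe.)

-162.3°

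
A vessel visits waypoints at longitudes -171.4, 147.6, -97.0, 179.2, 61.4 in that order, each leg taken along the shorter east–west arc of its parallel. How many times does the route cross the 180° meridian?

Leg 1: -171.4° → +147.6°, shortest Δλ = -41.0° (west) — crosses 180°.
Leg 2: +147.6° → -97.0°, shortest Δλ = 115.4° (east) — crosses 180°.
Leg 3: -97.0° → +179.2°, shortest Δλ = -83.8° (west) — crosses 180°.
Leg 4: +179.2° → +61.4°, shortest Δλ = -117.8° (west) — does not cross 180°.
Total crossings: 3.

3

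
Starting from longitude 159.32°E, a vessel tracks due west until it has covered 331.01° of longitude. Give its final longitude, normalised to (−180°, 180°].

Start at +159.32°; shift −331.01° → -171.69°.
-171.69° already lies in (−180°, 180°].

171.69°W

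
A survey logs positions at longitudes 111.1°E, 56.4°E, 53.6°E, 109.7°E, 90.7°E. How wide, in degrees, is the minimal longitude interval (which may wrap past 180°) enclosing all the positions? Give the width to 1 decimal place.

57.5°

Sort the longitudes: +53.6°, +56.4°, +90.7°, +109.7°, +111.1°.
Eastward gaps between consecutive values (wrapping around): 2.8°, 34.3°, 19.0°, 1.4°, 302.5°.
Largest gap = 302.5° ⇒ minimal covering band is its complement: 360° − 302.5° = 57.5°.
Band runs from +53.6° eastward to +111.1°.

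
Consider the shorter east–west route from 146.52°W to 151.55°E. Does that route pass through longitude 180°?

Yes

Naïve |151.55 − -146.52| = 298.07° > 180°, so the shorter arc goes the other way round — across 180°.
Signed shortest Δλ = ((151.55 − -146.52 + 180) mod 360) − 180 = -61.93°.
Going west by 61.93° from -146.52° passes through 180° before reaching +151.55°.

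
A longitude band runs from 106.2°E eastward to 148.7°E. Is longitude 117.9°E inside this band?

Band width going east from +106.2° to +148.7°: ((148.7 − 106.2) mod 360) = 42.5°.
Offset of +117.9° east of the west edge: ((117.9 − 106.2) mod 360) = 11.7°.
11.7° ≤ 42.5° ⇒ inside.

Yes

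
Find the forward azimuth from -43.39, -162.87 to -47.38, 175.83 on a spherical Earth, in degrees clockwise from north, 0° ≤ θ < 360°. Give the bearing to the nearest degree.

Δλ = 175.83 − -162.87 = 338.70°; wrapped into (−180°, 180°]: -21.30°.
θ = atan2( sin Δλ · cos φ₂ , cos φ₁ · sin φ₂ − sin φ₁ · cos φ₂ · cos Δλ )
  = atan2(-0.24597, -0.10136) = -112.395° → normalised to [0°, 360°): 247.605°.

248°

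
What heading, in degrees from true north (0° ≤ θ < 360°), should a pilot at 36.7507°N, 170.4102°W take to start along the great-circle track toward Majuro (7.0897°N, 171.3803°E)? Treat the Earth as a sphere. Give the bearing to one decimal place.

Δλ = 171.3803 − -170.4102 = 341.7905°; wrapped into (−180°, 180°]: -18.2095°.
θ = atan2( sin Δλ · cos φ₂ , cos φ₁ · sin φ₂ − sin φ₁ · cos φ₂ · cos Δλ )
  = atan2(-0.31010, -0.46513) = -146.309° → normalised to [0°, 360°): 213.691°.

213.7°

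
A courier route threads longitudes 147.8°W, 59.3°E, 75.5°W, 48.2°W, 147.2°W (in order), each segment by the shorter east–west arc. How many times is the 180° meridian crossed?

Leg 1: -147.8° → +59.3°, shortest Δλ = -152.9° (west) — crosses 180°.
Leg 2: +59.3° → -75.5°, shortest Δλ = -134.8° (west) — does not cross 180°.
Leg 3: -75.5° → -48.2°, shortest Δλ = 27.3° (east) — does not cross 180°.
Leg 4: -48.2° → -147.2°, shortest Δλ = -99.0° (west) — does not cross 180°.
Total crossings: 1.

1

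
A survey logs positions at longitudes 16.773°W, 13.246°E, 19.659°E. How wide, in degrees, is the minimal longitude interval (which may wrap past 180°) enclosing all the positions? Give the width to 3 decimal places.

Sort the longitudes: -16.773°, +13.246°, +19.659°.
Eastward gaps between consecutive values (wrapping around): 30.019°, 6.413°, 323.568°.
Largest gap = 323.568° ⇒ minimal covering band is its complement: 360° − 323.568° = 36.432°.
Band runs from -16.773° eastward to +19.659°.

36.432°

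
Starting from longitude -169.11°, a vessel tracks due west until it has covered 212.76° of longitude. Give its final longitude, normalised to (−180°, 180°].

-21.87°

Start at -169.11°; shift −212.76° → -381.87°.
-381.87° lies outside (−180°, 180°]; add 360° → -21.87°.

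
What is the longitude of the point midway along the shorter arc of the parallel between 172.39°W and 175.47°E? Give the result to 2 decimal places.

Signed shortest Δλ from -172.39° to +175.47° is -12.14°.
Midpoint longitude = -172.39° + (-12.14°)/2 = -172.39° − 6.07° = -178.46°.
(The naïve average (-172.39 + +175.47)/2 = 1.54° is on the wrong side of the globe.)

178.46°W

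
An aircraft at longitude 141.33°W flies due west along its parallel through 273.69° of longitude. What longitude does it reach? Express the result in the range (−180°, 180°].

Start at -141.33°; shift −273.69° → -415.02°.
-415.02° lies outside (−180°, 180°]; add 360° → -55.02°.

55.02°W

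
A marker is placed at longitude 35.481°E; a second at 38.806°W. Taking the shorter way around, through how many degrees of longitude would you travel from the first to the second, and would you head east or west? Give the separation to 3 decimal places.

74.287° west

Raw difference: -38.806 − 35.481 = -74.287°.
Normalise into (−180°, 180°]: -74.287° stays -74.287°.
Negative ⇒ the second point lies to the west; separation 74.287°.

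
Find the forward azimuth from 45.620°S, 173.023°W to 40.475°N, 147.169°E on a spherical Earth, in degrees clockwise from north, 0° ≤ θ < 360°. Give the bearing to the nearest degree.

Δλ = 147.169 − -173.023 = 320.192°; wrapped into (−180°, 180°]: -39.808°.
θ = atan2( sin Δλ · cos φ₂ , cos φ₁ · sin φ₂ − sin φ₁ · cos φ₂ · cos Δλ )
  = atan2(-0.48701, 0.87165) = -29.193° → normalised to [0°, 360°): 330.807°.

331°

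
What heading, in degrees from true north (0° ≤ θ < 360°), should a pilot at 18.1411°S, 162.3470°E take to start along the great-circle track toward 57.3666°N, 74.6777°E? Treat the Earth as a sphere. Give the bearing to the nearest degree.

Δλ = 74.6777 − 162.3470 = -87.6693°.
θ = atan2( sin Δλ · cos φ₂ , cos φ₁ · sin φ₂ − sin φ₁ · cos φ₂ · cos Δλ )
  = atan2(-0.53882, 0.80711) = -33.727° → normalised to [0°, 360°): 326.273°.

326°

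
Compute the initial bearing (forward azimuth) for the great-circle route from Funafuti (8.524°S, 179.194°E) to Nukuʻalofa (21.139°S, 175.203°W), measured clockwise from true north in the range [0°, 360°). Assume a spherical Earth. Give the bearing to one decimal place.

Δλ = -175.203 − 179.194 = -354.397°; wrapped into (−180°, 180°]: 5.603°.
θ = atan2( sin Δλ · cos φ₂ , cos φ₁ · sin φ₂ − sin φ₁ · cos φ₂ · cos Δλ )
  = atan2(0.09106, -0.21906) = 157.427° → normalised to [0°, 360°): 157.427°.

157.4°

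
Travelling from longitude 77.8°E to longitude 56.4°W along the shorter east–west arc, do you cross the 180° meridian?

Signed shortest Δλ = ((-56.4 − 77.8 + 180) mod 360) − 180 = -134.2°.
Going west by 134.2° from +77.8° reaches -56.4° without touching 180°.

No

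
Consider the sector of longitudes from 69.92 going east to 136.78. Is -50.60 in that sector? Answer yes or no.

Band width going east from +69.92° to +136.78°: ((136.78 − 69.92) mod 360) = 66.86°.
Offset of -50.60° east of the west edge: ((-50.60 − 69.92) mod 360) = 239.48°.
239.48° > 66.86° ⇒ outside.

No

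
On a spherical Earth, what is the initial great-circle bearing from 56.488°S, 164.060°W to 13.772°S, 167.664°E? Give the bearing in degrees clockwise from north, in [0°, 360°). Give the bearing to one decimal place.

321.7°

Δλ = 167.664 − -164.060 = 331.724°; wrapped into (−180°, 180°]: -28.276°.
θ = atan2( sin Δλ · cos φ₂ , cos φ₁ · sin φ₂ − sin φ₁ · cos φ₂ · cos Δλ )
  = atan2(-0.46010, 0.58174) = -38.341° → normalised to [0°, 360°): 321.659°.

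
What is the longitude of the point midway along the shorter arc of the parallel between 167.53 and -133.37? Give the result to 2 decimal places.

Signed shortest Δλ from +167.53° to -133.37° is +59.10°.
Midpoint longitude = +167.53° + (+59.10°)/2 = +167.53° + 29.55° = +197.08°.
Normalise into (−180°, 180°]: -162.92°.
(The naïve average (+167.53 + -133.37)/2 = 17.08° is on the wrong side of the globe.)

-162.92°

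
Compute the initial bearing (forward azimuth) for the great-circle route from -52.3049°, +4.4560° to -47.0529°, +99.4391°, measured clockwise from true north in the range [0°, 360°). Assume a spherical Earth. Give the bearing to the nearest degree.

Δλ = 99.4391 − 4.4560 = 94.9831°.
θ = atan2( sin Δλ · cos φ₂ , cos φ₁ · sin φ₂ − sin φ₁ · cos φ₂ · cos Δλ )
  = atan2(0.67875, -0.49441) = 126.070° → normalised to [0°, 360°): 126.070°.

126°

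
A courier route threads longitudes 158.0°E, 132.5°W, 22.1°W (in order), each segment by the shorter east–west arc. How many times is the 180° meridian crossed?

Leg 1: +158.0° → -132.5°, shortest Δλ = 69.5° (east) — crosses 180°.
Leg 2: -132.5° → -22.1°, shortest Δλ = 110.4° (east) — does not cross 180°.
Total crossings: 1.

1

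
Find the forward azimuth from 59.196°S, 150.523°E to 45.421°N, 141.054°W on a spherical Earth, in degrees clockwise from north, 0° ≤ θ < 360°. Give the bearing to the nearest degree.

48°

Δλ = -141.054 − 150.523 = -291.577°; wrapped into (−180°, 180°]: 68.423°.
θ = atan2( sin Δλ · cos φ₂ , cos φ₁ · sin φ₂ − sin φ₁ · cos φ₂ · cos Δλ )
  = atan2(0.65271, 0.58647) = 48.060° → normalised to [0°, 360°): 48.060°.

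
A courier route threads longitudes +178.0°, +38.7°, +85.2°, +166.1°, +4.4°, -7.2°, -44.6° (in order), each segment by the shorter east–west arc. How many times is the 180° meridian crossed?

0

Leg 1: +178.0° → +38.7°, shortest Δλ = -139.3° (west) — does not cross 180°.
Leg 2: +38.7° → +85.2°, shortest Δλ = 46.5° (east) — does not cross 180°.
Leg 3: +85.2° → +166.1°, shortest Δλ = 80.9° (east) — does not cross 180°.
Leg 4: +166.1° → +4.4°, shortest Δλ = -161.7° (west) — does not cross 180°.
Leg 5: +4.4° → -7.2°, shortest Δλ = -11.6° (west) — does not cross 180°.
Leg 6: -7.2° → -44.6°, shortest Δλ = -37.4° (west) — does not cross 180°.
Total crossings: 0.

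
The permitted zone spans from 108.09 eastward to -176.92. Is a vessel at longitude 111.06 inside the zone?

Band width going east from +108.09° to -176.92°: ((-176.92 − 108.09) mod 360) = 74.99°.
Offset of +111.06° east of the west edge: ((111.06 − 108.09) mod 360) = 2.97°.
2.97° ≤ 74.99° ⇒ inside.

Yes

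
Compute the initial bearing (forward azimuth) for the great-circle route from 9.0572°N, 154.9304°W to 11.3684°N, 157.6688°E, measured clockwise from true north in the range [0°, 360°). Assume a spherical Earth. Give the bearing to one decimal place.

Δλ = 157.6688 − -154.9304 = 312.5992°; wrapped into (−180°, 180°]: -47.4008°.
θ = atan2( sin Δλ · cos φ₂ , cos φ₁ · sin φ₂ − sin φ₁ · cos φ₂ · cos Δλ )
  = atan2(-0.72166, 0.09020) = -82.876° → normalised to [0°, 360°): 277.124°.

277.1°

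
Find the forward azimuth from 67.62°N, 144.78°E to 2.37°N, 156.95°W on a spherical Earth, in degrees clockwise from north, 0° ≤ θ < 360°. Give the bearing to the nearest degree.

119°

Δλ = -156.95 − 144.78 = -301.73°; wrapped into (−180°, 180°]: 58.27°.
θ = atan2( sin Δλ · cos φ₂ , cos φ₁ · sin φ₂ − sin φ₁ · cos φ₂ · cos Δλ )
  = atan2(0.84981, -0.47014) = 118.953° → normalised to [0°, 360°): 118.953°.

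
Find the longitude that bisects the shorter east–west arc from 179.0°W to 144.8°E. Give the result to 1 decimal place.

Signed shortest Δλ from -179.0° to +144.8° is -36.2°.
Midpoint longitude = -179.0° + (-36.2°)/2 = -179.0° − 18.1° = -197.1°.
Normalise into (−180°, 180°]: +162.9°.
(The naïve average (-179.0 + +144.8)/2 = -17.1° is on the wrong side of the globe.)

162.9°E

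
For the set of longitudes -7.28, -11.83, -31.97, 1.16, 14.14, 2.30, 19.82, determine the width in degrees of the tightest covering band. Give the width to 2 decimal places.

51.79°

Sort the longitudes: -31.97°, -11.83°, -7.28°, +1.16°, +2.30°, +14.14°, +19.82°.
Eastward gaps between consecutive values (wrapping around): 20.14°, 4.55°, 8.44°, 1.14°, 11.84°, 5.68°, 308.21°.
Largest gap = 308.21° ⇒ minimal covering band is its complement: 360° − 308.21° = 51.79°.
Band runs from -31.97° eastward to +19.82°.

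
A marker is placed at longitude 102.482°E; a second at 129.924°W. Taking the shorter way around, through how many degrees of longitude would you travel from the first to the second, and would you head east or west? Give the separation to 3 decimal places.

Raw difference: -129.924 − 102.482 = -232.406°.
Normalise into (−180°, 180°]: -232.406° + 360° = 127.594°.
Positive ⇒ the second point lies to the east; separation 127.594°.

127.594° east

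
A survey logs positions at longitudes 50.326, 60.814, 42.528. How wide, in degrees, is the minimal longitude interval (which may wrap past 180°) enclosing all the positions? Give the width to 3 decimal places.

Sort the longitudes: +42.528°, +50.326°, +60.814°.
Eastward gaps between consecutive values (wrapping around): 7.798°, 10.488°, 341.714°.
Largest gap = 341.714° ⇒ minimal covering band is its complement: 360° − 341.714° = 18.286°.
Band runs from +42.528° eastward to +60.814°.

18.286°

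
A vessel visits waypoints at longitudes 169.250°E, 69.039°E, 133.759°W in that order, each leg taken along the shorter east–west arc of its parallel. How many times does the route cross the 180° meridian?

1

Leg 1: +169.250° → +69.039°, shortest Δλ = -100.211° (west) — does not cross 180°.
Leg 2: +69.039° → -133.759°, shortest Δλ = 157.202° (east) — crosses 180°.
Total crossings: 1.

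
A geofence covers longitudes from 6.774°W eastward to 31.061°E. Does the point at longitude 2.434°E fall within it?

Band width going east from -6.774° to +31.061°: ((31.061 − -6.774) mod 360) = 37.835°.
Offset of +2.434° east of the west edge: ((2.434 − -6.774) mod 360) = 9.208°.
9.208° ≤ 37.835° ⇒ inside.

Yes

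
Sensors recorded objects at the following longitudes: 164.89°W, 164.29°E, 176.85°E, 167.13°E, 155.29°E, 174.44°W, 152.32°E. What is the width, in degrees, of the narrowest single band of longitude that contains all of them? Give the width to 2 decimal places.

42.79°

Sort the longitudes: -174.44°, -164.89°, +152.32°, +155.29°, +164.29°, +167.13°, +176.85°.
Eastward gaps between consecutive values (wrapping around): 9.55°, 317.21°, 2.97°, 9.00°, 2.84°, 9.72°, 8.71°.
Largest gap = 317.21° ⇒ minimal covering band is its complement: 360° − 317.21° = 42.79°.
Band runs from +152.32° eastward to -164.89°, crossing the antimeridian.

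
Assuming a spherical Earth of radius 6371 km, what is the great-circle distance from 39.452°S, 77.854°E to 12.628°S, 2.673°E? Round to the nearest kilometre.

7854 km

Δλ = 2.673 − 77.854 = -75.181°.
Δφ = -12.628 − -39.452 = 26.824°.
a = sin²(Δφ/2) + cos φ₁ · cos φ₂ · sin²(Δλ/2) = 0.334184.
c = 2·atan2(√a, √(1−a)) = 1.23276 rad → d = 6371·c ≈ 7853.93 km.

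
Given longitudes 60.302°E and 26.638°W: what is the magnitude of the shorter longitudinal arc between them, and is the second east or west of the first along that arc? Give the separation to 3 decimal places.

86.940° west

Raw difference: -26.638 − 60.302 = -86.94°.
Normalise into (−180°, 180°]: -86.94° stays -86.94°.
Negative ⇒ the second point lies to the west; separation 86.940°.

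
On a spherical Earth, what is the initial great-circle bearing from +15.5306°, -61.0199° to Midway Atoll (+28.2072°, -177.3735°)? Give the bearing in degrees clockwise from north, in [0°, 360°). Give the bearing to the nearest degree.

Δλ = -177.3735 − -61.0199 = -116.3536°.
θ = atan2( sin Δλ · cos φ₂ , cos φ₁ · sin φ₂ − sin φ₁ · cos φ₂ · cos Δλ )
  = atan2(-0.78966, 0.56015) = -54.650° → normalised to [0°, 360°): 305.350°.

305°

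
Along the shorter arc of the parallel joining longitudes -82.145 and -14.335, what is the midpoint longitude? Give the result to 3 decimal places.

-48.240°

Signed shortest Δλ from -82.145° to -14.335° is +67.810°.
Midpoint longitude = -82.145° + (+67.810°)/2 = -82.145° + 33.905° = -48.240°.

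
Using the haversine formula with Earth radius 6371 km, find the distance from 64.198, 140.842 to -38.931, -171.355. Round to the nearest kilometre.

12206 km

Δλ = -171.355 − 140.842 = -312.197°; wrapped into (−180°, 180°]: 47.803°.
Δφ = -38.931 − 64.198 = -103.129°.
a = sin²(Δφ/2) + cos φ₁ · cos φ₂ · sin²(Δλ/2) = 0.669155.
c = 2·atan2(√a, √(1−a)) = 1.91592 rad → d = 6371·c ≈ 12206.31 km.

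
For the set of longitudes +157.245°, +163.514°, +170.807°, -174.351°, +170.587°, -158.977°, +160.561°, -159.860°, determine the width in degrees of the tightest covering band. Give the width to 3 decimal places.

Sort the longitudes: -174.351°, -159.860°, -158.977°, +157.245°, +160.561°, +163.514°, +170.587°, +170.807°.
Eastward gaps between consecutive values (wrapping around): 14.491°, 0.883°, 316.222°, 3.316°, 2.953°, 7.073°, 0.220°, 14.842°.
Largest gap = 316.222° ⇒ minimal covering band is its complement: 360° − 316.222° = 43.778°.
Band runs from +157.245° eastward to -158.977°, crossing the antimeridian.

43.778°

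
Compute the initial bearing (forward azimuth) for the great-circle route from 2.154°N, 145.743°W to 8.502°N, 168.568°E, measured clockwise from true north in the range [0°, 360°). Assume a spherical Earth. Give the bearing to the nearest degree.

280°

Δλ = 168.568 − -145.743 = 314.311°; wrapped into (−180°, 180°]: -45.689°.
θ = atan2( sin Δλ · cos φ₂ , cos φ₁ · sin φ₂ − sin φ₁ · cos φ₂ · cos Δλ )
  = atan2(-0.70770, 0.12177) = -80.237° → normalised to [0°, 360°): 279.763°.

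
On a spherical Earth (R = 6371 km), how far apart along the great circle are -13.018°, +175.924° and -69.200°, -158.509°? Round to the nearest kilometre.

Δλ = -158.509 − 175.924 = -334.433°; wrapped into (−180°, 180°]: 25.567°.
Δφ = -69.200 − -13.018 = -56.182°.
a = sin²(Δφ/2) + cos φ₁ · cos φ₂ · sin²(Δλ/2) = 0.238661.
c = 2·atan2(√a, √(1−a)) = 1.02081 rad → d = 6371·c ≈ 6503.56 km.

6504 km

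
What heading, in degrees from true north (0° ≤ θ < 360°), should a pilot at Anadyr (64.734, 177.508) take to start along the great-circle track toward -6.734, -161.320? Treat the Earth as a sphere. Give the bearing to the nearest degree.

Δλ = -161.320 − 177.508 = -338.828°; wrapped into (−180°, 180°]: 21.172°.
θ = atan2( sin Δλ · cos φ₂ , cos φ₁ · sin φ₂ − sin φ₁ · cos φ₂ · cos Δλ )
  = atan2(0.35868, -0.88753) = 157.995° → normalised to [0°, 360°): 157.995°.

158°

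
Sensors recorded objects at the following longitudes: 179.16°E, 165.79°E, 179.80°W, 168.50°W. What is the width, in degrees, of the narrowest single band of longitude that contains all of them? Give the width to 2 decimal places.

25.71°

Sort the longitudes: -179.80°, -168.50°, +165.79°, +179.16°.
Eastward gaps between consecutive values (wrapping around): 11.30°, 334.29°, 13.37°, 1.04°.
Largest gap = 334.29° ⇒ minimal covering band is its complement: 360° − 334.29° = 25.71°.
Band runs from +165.79° eastward to -168.50°, crossing the antimeridian.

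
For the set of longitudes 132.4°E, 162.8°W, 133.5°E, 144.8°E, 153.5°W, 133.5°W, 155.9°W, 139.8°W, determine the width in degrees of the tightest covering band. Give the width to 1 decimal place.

Sort the longitudes: -162.8°, -155.9°, -153.5°, -139.8°, -133.5°, +132.4°, +133.5°, +144.8°.
Eastward gaps between consecutive values (wrapping around): 6.9°, 2.4°, 13.7°, 6.3°, 265.9°, 1.1°, 11.3°, 52.4°.
Largest gap = 265.9° ⇒ minimal covering band is its complement: 360° − 265.9° = 94.1°.
Band runs from +132.4° eastward to -133.5°, crossing the antimeridian.

94.1°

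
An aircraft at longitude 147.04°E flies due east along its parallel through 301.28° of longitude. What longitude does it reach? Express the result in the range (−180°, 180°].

Start at +147.04°; shift +301.28° → +448.32°.
+448.32° lies outside (−180°, 180°]; subtract 360° → +88.32°.

88.32°E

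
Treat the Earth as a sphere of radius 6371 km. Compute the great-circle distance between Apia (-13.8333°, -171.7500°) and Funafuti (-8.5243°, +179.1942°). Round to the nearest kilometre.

1150 km

Δλ = 179.1942 − -171.7500 = 350.9442°; wrapped into (−180°, 180°]: -9.0558°.
Δφ = -8.5243 − -13.8333 = 5.3090°.
a = sin²(Δφ/2) + cos φ₁ · cos φ₂ · sin²(Δλ/2) = 0.008130.
c = 2·atan2(√a, √(1−a)) = 0.18057 rad → d = 6371·c ≈ 1150.43 km.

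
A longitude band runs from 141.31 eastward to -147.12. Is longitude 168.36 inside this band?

Band width going east from +141.31° to -147.12°: ((-147.12 − 141.31) mod 360) = 71.57°.
Offset of +168.36° east of the west edge: ((168.36 − 141.31) mod 360) = 27.05°.
27.05° ≤ 71.57° ⇒ inside.

Yes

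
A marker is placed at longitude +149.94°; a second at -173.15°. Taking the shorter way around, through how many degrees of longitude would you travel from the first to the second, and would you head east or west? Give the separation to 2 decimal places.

Raw difference: -173.15 − 149.94 = -323.09°.
Normalise into (−180°, 180°]: -323.09° + 360° = 36.91°.
Positive ⇒ the second point lies to the east; separation 36.91°.

36.91° east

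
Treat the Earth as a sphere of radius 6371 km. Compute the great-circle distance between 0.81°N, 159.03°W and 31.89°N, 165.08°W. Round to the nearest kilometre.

Δλ = -165.08 − -159.03 = -6.05°.
Δφ = 31.89 − 0.81 = 31.08°.
a = sin²(Δφ/2) + cos φ₁ · cos φ₂ · sin²(Δλ/2) = 0.074141.
c = 2·atan2(√a, √(1−a)) = 0.55154 rad → d = 6371·c ≈ 3513.86 km.

3514 km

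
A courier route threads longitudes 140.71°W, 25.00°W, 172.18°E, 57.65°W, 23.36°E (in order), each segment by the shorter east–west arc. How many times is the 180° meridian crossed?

Leg 1: -140.71° → -25.00°, shortest Δλ = 115.71° (east) — does not cross 180°.
Leg 2: -25.00° → +172.18°, shortest Δλ = -162.82° (west) — crosses 180°.
Leg 3: +172.18° → -57.65°, shortest Δλ = 130.17° (east) — crosses 180°.
Leg 4: -57.65° → +23.36°, shortest Δλ = 81.01° (east) — does not cross 180°.
Total crossings: 2.

2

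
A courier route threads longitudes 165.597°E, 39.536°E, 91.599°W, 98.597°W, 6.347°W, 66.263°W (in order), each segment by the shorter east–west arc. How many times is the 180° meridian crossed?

Leg 1: +165.597° → +39.536°, shortest Δλ = -126.061° (west) — does not cross 180°.
Leg 2: +39.536° → -91.599°, shortest Δλ = -131.135° (west) — does not cross 180°.
Leg 3: -91.599° → -98.597°, shortest Δλ = -6.998° (west) — does not cross 180°.
Leg 4: -98.597° → -6.347°, shortest Δλ = 92.25° (east) — does not cross 180°.
Leg 5: -6.347° → -66.263°, shortest Δλ = -59.916° (west) — does not cross 180°.
Total crossings: 0.

0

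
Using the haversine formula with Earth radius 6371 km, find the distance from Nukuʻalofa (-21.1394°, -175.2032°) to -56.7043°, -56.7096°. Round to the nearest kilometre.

9643 km

Δλ = -56.7096 − -175.2032 = 118.4936°.
Δφ = -56.7043 − -21.1394 = -35.5649°.
a = sin²(Δφ/2) + cos φ₁ · cos φ₂ · sin²(Δλ/2) = 0.471412.
c = 2·atan2(√a, √(1−a)) = 1.51359 rad → d = 6371·c ≈ 9643.08 km.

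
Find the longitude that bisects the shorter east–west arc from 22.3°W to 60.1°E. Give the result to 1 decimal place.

18.9°E

Signed shortest Δλ from -22.3° to +60.1° is +82.4°.
Midpoint longitude = -22.3° + (+82.4°)/2 = -22.3° + 41.2° = +18.9°.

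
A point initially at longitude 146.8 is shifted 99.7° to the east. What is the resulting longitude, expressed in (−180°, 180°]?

Start at +146.8°; shift +99.7° → +246.5°.
+246.5° lies outside (−180°, 180°]; subtract 360° → -113.5°.

-113.5°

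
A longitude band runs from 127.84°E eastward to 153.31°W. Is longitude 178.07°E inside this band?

Band width going east from +127.84° to -153.31°: ((-153.31 − 127.84) mod 360) = 78.85°.
Offset of +178.07° east of the west edge: ((178.07 − 127.84) mod 360) = 50.23°.
50.23° ≤ 78.85° ⇒ inside.

Yes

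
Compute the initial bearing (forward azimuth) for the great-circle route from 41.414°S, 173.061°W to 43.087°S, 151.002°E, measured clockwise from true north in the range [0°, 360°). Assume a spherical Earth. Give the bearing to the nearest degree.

Δλ = 151.002 − -173.061 = 324.063°; wrapped into (−180°, 180°]: -35.937°.
θ = atan2( sin Δλ · cos φ₂ , cos φ₁ · sin φ₂ − sin φ₁ · cos φ₂ · cos Δλ )
  = atan2(-0.42862, -0.12115) = -105.783° → normalised to [0°, 360°): 254.217°.

254°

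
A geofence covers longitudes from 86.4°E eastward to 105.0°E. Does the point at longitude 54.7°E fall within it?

No

Band width going east from +86.4° to +105.0°: ((105.0 − 86.4) mod 360) = 18.6°.
Offset of +54.7° east of the west edge: ((54.7 − 86.4) mod 360) = 328.3°.
328.3° > 18.6° ⇒ outside.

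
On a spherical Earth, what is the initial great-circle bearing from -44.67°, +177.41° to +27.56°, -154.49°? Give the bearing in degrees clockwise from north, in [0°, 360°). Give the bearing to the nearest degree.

Δλ = -154.49 − 177.41 = -331.90°; wrapped into (−180°, 180°]: 28.10°.
θ = atan2( sin Δλ · cos φ₂ , cos φ₁ · sin φ₂ − sin φ₁ · cos φ₂ · cos Δλ )
  = atan2(0.41756, 0.87883) = 25.414° → normalised to [0°, 360°): 25.414°.

25°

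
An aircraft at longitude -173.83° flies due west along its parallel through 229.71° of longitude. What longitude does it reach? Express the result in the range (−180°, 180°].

-43.54°

Start at -173.83°; shift −229.71° → -403.54°.
-403.54° lies outside (−180°, 180°]; add 360° → -43.54°.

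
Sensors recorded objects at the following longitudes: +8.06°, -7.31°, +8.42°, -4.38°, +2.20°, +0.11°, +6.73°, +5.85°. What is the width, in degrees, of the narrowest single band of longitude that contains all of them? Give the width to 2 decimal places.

15.73°

Sort the longitudes: -7.31°, -4.38°, +0.11°, +2.20°, +5.85°, +6.73°, +8.06°, +8.42°.
Eastward gaps between consecutive values (wrapping around): 2.93°, 4.49°, 2.09°, 3.65°, 0.88°, 1.33°, 0.36°, 344.27°.
Largest gap = 344.27° ⇒ minimal covering band is its complement: 360° − 344.27° = 15.73°.
Band runs from -7.31° eastward to +8.42°.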